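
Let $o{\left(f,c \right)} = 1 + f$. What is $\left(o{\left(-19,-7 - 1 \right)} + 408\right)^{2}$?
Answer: $152100$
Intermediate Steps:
$\left(o{\left(-19,-7 - 1 \right)} + 408\right)^{2} = \left(\left(1 - 19\right) + 408\right)^{2} = \left(-18 + 408\right)^{2} = 390^{2} = 152100$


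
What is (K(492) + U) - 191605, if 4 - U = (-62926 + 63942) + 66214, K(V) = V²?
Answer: -16767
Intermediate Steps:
U = -67226 (U = 4 - ((-62926 + 63942) + 66214) = 4 - (1016 + 66214) = 4 - 1*67230 = 4 - 67230 = -67226)
(K(492) + U) - 191605 = (492² - 67226) - 191605 = (242064 - 67226) - 191605 = 174838 - 191605 = -16767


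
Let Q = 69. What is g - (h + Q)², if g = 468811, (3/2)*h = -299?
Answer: 4066418/9 ≈ 4.5182e+5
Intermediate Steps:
h = -598/3 (h = (⅔)*(-299) = -598/3 ≈ -199.33)
g - (h + Q)² = 468811 - (-598/3 + 69)² = 468811 - (-391/3)² = 468811 - 1*152881/9 = 468811 - 152881/9 = 4066418/9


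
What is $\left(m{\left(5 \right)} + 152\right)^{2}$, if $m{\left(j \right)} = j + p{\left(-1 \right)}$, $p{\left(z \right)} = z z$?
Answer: $24964$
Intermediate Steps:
$p{\left(z \right)} = z^{2}$
$m{\left(j \right)} = 1 + j$ ($m{\left(j \right)} = j + \left(-1\right)^{2} = j + 1 = 1 + j$)
$\left(m{\left(5 \right)} + 152\right)^{2} = \left(\left(1 + 5\right) + 152\right)^{2} = \left(6 + 152\right)^{2} = 158^{2} = 24964$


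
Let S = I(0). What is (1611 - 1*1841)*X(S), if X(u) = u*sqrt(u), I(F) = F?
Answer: 0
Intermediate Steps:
S = 0
X(u) = u**(3/2)
(1611 - 1*1841)*X(S) = (1611 - 1*1841)*0**(3/2) = (1611 - 1841)*0 = -230*0 = 0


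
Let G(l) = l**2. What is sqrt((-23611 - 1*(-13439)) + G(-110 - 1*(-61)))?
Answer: I*sqrt(7771) ≈ 88.153*I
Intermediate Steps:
sqrt((-23611 - 1*(-13439)) + G(-110 - 1*(-61))) = sqrt((-23611 - 1*(-13439)) + (-110 - 1*(-61))**2) = sqrt((-23611 + 13439) + (-110 + 61)**2) = sqrt(-10172 + (-49)**2) = sqrt(-10172 + 2401) = sqrt(-7771) = I*sqrt(7771)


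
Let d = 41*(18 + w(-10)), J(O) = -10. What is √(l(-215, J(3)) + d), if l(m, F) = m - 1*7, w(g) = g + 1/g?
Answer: √10190/10 ≈ 10.095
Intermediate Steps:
l(m, F) = -7 + m (l(m, F) = m - 7 = -7 + m)
d = 3239/10 (d = 41*(18 + (-10 + 1/(-10))) = 41*(18 + (-10 - ⅒)) = 41*(18 - 101/10) = 41*(79/10) = 3239/10 ≈ 323.90)
√(l(-215, J(3)) + d) = √((-7 - 215) + 3239/10) = √(-222 + 3239/10) = √(1019/10) = √10190/10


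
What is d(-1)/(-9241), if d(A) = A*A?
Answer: -1/9241 ≈ -0.00010821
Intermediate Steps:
d(A) = A**2
d(-1)/(-9241) = (-1)**2/(-9241) = 1*(-1/9241) = -1/9241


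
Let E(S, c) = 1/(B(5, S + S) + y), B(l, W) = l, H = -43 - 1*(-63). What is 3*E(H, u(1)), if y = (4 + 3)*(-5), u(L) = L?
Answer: -1/10 ≈ -0.10000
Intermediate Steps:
H = 20 (H = -43 + 63 = 20)
y = -35 (y = 7*(-5) = -35)
E(S, c) = -1/30 (E(S, c) = 1/(5 - 35) = 1/(-30) = -1/30)
3*E(H, u(1)) = 3*(-1/30) = -1/10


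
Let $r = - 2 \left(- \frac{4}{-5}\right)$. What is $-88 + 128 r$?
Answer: $- \frac{1464}{5} \approx -292.8$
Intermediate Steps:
$r = - \frac{8}{5}$ ($r = - 2 \left(\left(-4\right) \left(- \frac{1}{5}\right)\right) = \left(-2\right) \frac{4}{5} = - \frac{8}{5} \approx -1.6$)
$-88 + 128 r = -88 + 128 \left(- \frac{8}{5}\right) = -88 - \frac{1024}{5} = - \frac{1464}{5}$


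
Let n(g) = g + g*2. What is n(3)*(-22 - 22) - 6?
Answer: -402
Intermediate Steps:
n(g) = 3*g (n(g) = g + 2*g = 3*g)
n(3)*(-22 - 22) - 6 = (3*3)*(-22 - 22) - 6 = 9*(-44) - 6 = -396 - 6 = -402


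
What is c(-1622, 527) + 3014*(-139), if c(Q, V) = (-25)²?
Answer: -418321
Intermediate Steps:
c(Q, V) = 625
c(-1622, 527) + 3014*(-139) = 625 + 3014*(-139) = 625 - 418946 = -418321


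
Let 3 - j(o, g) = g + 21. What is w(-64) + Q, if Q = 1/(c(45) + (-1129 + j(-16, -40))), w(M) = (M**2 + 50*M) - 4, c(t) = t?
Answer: 947303/1062 ≈ 892.00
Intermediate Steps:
j(o, g) = -18 - g (j(o, g) = 3 - (g + 21) = 3 - (21 + g) = 3 + (-21 - g) = -18 - g)
w(M) = -4 + M**2 + 50*M
Q = -1/1062 (Q = 1/(45 + (-1129 + (-18 - 1*(-40)))) = 1/(45 + (-1129 + (-18 + 40))) = 1/(45 + (-1129 + 22)) = 1/(45 - 1107) = 1/(-1062) = -1/1062 ≈ -0.00094162)
w(-64) + Q = (-4 + (-64)**2 + 50*(-64)) - 1/1062 = (-4 + 4096 - 3200) - 1/1062 = 892 - 1/1062 = 947303/1062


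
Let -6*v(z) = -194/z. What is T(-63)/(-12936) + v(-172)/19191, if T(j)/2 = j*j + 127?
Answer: -3380124731/5337477684 ≈ -0.63328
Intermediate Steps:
v(z) = 97/(3*z) (v(z) = -(-97)/(3*z) = 97/(3*z))
T(j) = 254 + 2*j**2 (T(j) = 2*(j*j + 127) = 2*(j**2 + 127) = 2*(127 + j**2) = 254 + 2*j**2)
T(-63)/(-12936) + v(-172)/19191 = (254 + 2*(-63)**2)/(-12936) + ((97/3)/(-172))/19191 = (254 + 2*3969)*(-1/12936) + ((97/3)*(-1/172))*(1/19191) = (254 + 7938)*(-1/12936) - 97/516*1/19191 = 8192*(-1/12936) - 97/9902556 = -1024/1617 - 97/9902556 = -3380124731/5337477684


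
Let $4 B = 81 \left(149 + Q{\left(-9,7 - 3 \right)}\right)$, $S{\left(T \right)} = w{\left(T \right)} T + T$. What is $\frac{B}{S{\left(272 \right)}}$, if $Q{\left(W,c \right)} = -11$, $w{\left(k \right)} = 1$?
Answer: $\frac{5589}{1088} \approx 5.1369$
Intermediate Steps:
$S{\left(T \right)} = 2 T$ ($S{\left(T \right)} = 1 T + T = T + T = 2 T$)
$B = \frac{5589}{2}$ ($B = \frac{81 \left(149 - 11\right)}{4} = \frac{81 \cdot 138}{4} = \frac{1}{4} \cdot 11178 = \frac{5589}{2} \approx 2794.5$)
$\frac{B}{S{\left(272 \right)}} = \frac{5589}{2 \cdot 2 \cdot 272} = \frac{5589}{2 \cdot 544} = \frac{5589}{2} \cdot \frac{1}{544} = \frac{5589}{1088}$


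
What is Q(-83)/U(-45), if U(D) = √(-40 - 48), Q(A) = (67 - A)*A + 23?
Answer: 12427*I*√22/44 ≈ 1324.7*I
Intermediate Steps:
Q(A) = 23 + A*(67 - A) (Q(A) = A*(67 - A) + 23 = 23 + A*(67 - A))
U(D) = 2*I*√22 (U(D) = √(-88) = 2*I*√22)
Q(-83)/U(-45) = (23 - 1*(-83)² + 67*(-83))/((2*I*√22)) = (23 - 1*6889 - 5561)*(-I*√22/44) = (23 - 6889 - 5561)*(-I*√22/44) = -(-12427)*I*√22/44 = 12427*I*√22/44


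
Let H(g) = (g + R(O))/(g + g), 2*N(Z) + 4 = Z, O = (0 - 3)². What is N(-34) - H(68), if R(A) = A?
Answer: -2661/136 ≈ -19.566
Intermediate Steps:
O = 9 (O = (-3)² = 9)
N(Z) = -2 + Z/2
H(g) = (9 + g)/(2*g) (H(g) = (g + 9)/(g + g) = (9 + g)/((2*g)) = (9 + g)*(1/(2*g)) = (9 + g)/(2*g))
N(-34) - H(68) = (-2 + (½)*(-34)) - (9 + 68)/(2*68) = (-2 - 17) - 77/(2*68) = -19 - 1*77/136 = -19 - 77/136 = -2661/136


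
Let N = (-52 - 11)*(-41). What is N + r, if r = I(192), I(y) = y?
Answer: 2775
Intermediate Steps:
N = 2583 (N = -63*(-41) = 2583)
r = 192
N + r = 2583 + 192 = 2775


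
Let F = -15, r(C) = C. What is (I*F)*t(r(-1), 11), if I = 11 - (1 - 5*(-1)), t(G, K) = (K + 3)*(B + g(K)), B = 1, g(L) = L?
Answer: -12600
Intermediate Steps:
t(G, K) = (1 + K)*(3 + K) (t(G, K) = (K + 3)*(1 + K) = (3 + K)*(1 + K) = (1 + K)*(3 + K))
I = 5 (I = 11 - (1 + 5) = 11 - 1*6 = 11 - 6 = 5)
(I*F)*t(r(-1), 11) = (5*(-15))*(3 + 11² + 4*11) = -75*(3 + 121 + 44) = -75*168 = -12600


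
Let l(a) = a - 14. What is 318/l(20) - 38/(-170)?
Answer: 4524/85 ≈ 53.224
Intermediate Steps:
l(a) = -14 + a
318/l(20) - 38/(-170) = 318/(-14 + 20) - 38/(-170) = 318/6 - 38*(-1/170) = 318*(1/6) + 19/85 = 53 + 19/85 = 4524/85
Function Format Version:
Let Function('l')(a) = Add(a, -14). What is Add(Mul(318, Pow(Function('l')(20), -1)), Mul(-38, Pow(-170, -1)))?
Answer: Rational(4524, 85) ≈ 53.224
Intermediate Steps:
Function('l')(a) = Add(-14, a)
Add(Mul(318, Pow(Function('l')(20), -1)), Mul(-38, Pow(-170, -1))) = Add(Mul(318, Pow(Add(-14, 20), -1)), Mul(-38, Pow(-170, -1))) = Add(Mul(318, Pow(6, -1)), Mul(-38, Rational(-1, 170))) = Add(Mul(318, Rational(1, 6)), Rational(19, 85)) = Add(53, Rational(19, 85)) = Rational(4524, 85)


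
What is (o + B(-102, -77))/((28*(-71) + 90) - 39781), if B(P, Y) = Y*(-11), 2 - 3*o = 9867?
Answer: 7324/125037 ≈ 0.058575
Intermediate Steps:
o = -9865/3 (o = 2/3 - 1/3*9867 = 2/3 - 3289 = -9865/3 ≈ -3288.3)
B(P, Y) = -11*Y
(o + B(-102, -77))/((28*(-71) + 90) - 39781) = (-9865/3 - 11*(-77))/((28*(-71) + 90) - 39781) = (-9865/3 + 847)/((-1988 + 90) - 39781) = -7324/(3*(-1898 - 39781)) = -7324/3/(-41679) = -7324/3*(-1/41679) = 7324/125037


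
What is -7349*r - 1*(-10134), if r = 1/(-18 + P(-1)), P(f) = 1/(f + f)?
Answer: 389656/37 ≈ 10531.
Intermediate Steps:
P(f) = 1/(2*f)
r = -2/37 (r = 1/(-18 + (1/2)/(-1)) = 1/(-18 + (1/2)*(-1)) = 1/(-18 - 1/2) = 1/(-37/2) = -2/37 ≈ -0.054054)
-7349*r - 1*(-10134) = -7349*(-2/37) - 1*(-10134) = 14698/37 + 10134 = 389656/37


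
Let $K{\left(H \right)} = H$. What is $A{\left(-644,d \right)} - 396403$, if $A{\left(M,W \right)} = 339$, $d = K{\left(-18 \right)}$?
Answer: $-396064$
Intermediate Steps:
$d = -18$
$A{\left(-644,d \right)} - 396403 = 339 - 396403 = -396064$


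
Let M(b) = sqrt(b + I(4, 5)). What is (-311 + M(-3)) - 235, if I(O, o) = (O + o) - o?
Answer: -545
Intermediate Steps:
I(O, o) = O
M(b) = sqrt(4 + b) (M(b) = sqrt(b + 4) = sqrt(4 + b))
(-311 + M(-3)) - 235 = (-311 + sqrt(4 - 3)) - 235 = (-311 + sqrt(1)) - 235 = (-311 + 1) - 235 = -310 - 235 = -545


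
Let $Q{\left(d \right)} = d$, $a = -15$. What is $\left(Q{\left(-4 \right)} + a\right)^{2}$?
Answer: $361$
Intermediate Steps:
$\left(Q{\left(-4 \right)} + a\right)^{2} = \left(-4 - 15\right)^{2} = \left(-19\right)^{2} = 361$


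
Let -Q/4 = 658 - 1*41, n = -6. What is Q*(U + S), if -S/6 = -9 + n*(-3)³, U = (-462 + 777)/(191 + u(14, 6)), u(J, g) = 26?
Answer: 70123284/31 ≈ 2.2620e+6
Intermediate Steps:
U = 45/31 (U = (-462 + 777)/(191 + 26) = 315/217 = 315*(1/217) = 45/31 ≈ 1.4516)
Q = -2468 (Q = -4*(658 - 1*41) = -4*(658 - 41) = -4*617 = -2468)
S = -918 (S = -6*(-9 - 6*(-3)³) = -6*(-9 - 6*(-27)) = -6*(-9 + 162) = -6*153 = -918)
Q*(U + S) = -2468*(45/31 - 918) = -2468*(-28413/31) = 70123284/31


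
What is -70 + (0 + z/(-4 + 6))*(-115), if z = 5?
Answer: -715/2 ≈ -357.50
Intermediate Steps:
-70 + (0 + z/(-4 + 6))*(-115) = -70 + (0 + 5/(-4 + 6))*(-115) = -70 + (0 + 5/2)*(-115) = -70 + (5/2)*(-115) = -70 - 575/2 = -715/2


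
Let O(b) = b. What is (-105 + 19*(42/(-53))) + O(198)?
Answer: 4131/53 ≈ 77.943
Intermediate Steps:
(-105 + 19*(42/(-53))) + O(198) = (-105 + 19*(42/(-53))) + 198 = (-105 + 19*(42*(-1/53))) + 198 = (-105 + 19*(-42/53)) + 198 = (-105 - 798/53) + 198 = -6363/53 + 198 = 4131/53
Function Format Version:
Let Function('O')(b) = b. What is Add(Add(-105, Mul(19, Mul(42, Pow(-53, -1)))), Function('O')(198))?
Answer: Rational(4131, 53) ≈ 77.943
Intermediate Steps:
Add(Add(-105, Mul(19, Mul(42, Pow(-53, -1)))), Function('O')(198)) = Add(Add(-105, Mul(19, Mul(42, Pow(-53, -1)))), 198) = Add(Add(-105, Mul(19, Mul(42, Rational(-1, 53)))), 198) = Add(Add(-105, Mul(19, Rational(-42, 53))), 198) = Add(Add(-105, Rational(-798, 53)), 198) = Add(Rational(-6363, 53), 198) = Rational(4131, 53)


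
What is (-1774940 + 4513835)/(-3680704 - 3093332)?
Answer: -912965/2258012 ≈ -0.40432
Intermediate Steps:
(-1774940 + 4513835)/(-3680704 - 3093332) = 2738895/(-6774036) = 2738895*(-1/6774036) = -912965/2258012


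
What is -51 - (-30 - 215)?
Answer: 194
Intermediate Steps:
-51 - (-30 - 215) = -51 - 1*(-245) = -51 + 245 = 194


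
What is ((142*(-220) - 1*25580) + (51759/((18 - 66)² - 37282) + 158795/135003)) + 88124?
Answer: 147820278685169/4722134934 ≈ 31304.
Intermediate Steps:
((142*(-220) - 1*25580) + (51759/((18 - 66)² - 37282) + 158795/135003)) + 88124 = ((-31240 - 25580) + (51759/((-48)² - 37282) + 158795*(1/135003))) + 88124 = (-56820 + (51759/(2304 - 37282) + 158795/135003)) + 88124 = (-56820 + (51759/(-34978) + 158795/135003)) + 88124 = (-56820 + (51759*(-1/34978) + 158795/135003)) + 88124 = (-56820 + (-51759/34978 + 158795/135003)) + 88124 = (-56820 - 1433288767/4722134934) + 88124 = -268313140238647/4722134934 + 88124 = 147820278685169/4722134934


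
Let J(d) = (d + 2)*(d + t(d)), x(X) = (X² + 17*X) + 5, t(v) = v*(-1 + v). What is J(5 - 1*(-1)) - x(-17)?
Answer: 283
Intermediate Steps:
x(X) = 5 + X² + 17*X
J(d) = (2 + d)*(d + d*(-1 + d)) (J(d) = (d + 2)*(d + d*(-1 + d)) = (2 + d)*(d + d*(-1 + d)))
J(5 - 1*(-1)) - x(-17) = (5 - 1*(-1))²*(2 + (5 - 1*(-1))) - (5 + (-17)² + 17*(-17)) = (5 + 1)²*(2 + (5 + 1)) - (5 + 289 - 289) = 6²*(2 + 6) - 1*5 = 36*8 - 5 = 288 - 5 = 283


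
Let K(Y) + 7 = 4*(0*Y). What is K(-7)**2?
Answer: 49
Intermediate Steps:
K(Y) = -7 (K(Y) = -7 + 4*(0*Y) = -7 + 4*0 = -7 + 0 = -7)
K(-7)**2 = (-7)**2 = 49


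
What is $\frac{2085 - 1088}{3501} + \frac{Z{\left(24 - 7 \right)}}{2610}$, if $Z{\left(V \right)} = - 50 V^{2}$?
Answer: $- \frac{533192}{101529} \approx -5.2516$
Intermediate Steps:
$\frac{2085 - 1088}{3501} + \frac{Z{\left(24 - 7 \right)}}{2610} = \frac{2085 - 1088}{3501} + \frac{\left(-50\right) \left(24 - 7\right)^{2}}{2610} = 997 \cdot \frac{1}{3501} + - 50 \cdot 17^{2} \cdot \frac{1}{2610} = \frac{997}{3501} + \left(-50\right) 289 \cdot \frac{1}{2610} = \frac{997}{3501} - \frac{1445}{261} = - \frac{533192}{101529}$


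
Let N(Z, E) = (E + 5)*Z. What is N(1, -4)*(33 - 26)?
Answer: 7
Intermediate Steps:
N(Z, E) = Z*(5 + E) (N(Z, E) = (5 + E)*Z = Z*(5 + E))
N(1, -4)*(33 - 26) = (1*(5 - 4))*(33 - 26) = (1*1)*7 = 1*7 = 7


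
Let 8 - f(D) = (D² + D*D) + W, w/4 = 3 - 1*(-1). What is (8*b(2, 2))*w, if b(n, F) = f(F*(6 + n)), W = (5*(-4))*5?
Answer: -51712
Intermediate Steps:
W = -100 (W = -20*5 = -100)
w = 16 (w = 4*(3 - 1*(-1)) = 4*(3 + 1) = 4*4 = 16)
f(D) = 108 - 2*D² (f(D) = 8 - ((D² + D*D) - 100) = 8 - ((D² + D²) - 100) = 8 - (2*D² - 100) = 8 - (-100 + 2*D²) = 8 + (100 - 2*D²) = 108 - 2*D²)
b(n, F) = 108 - 2*F²*(6 + n)²
(8*b(2, 2))*w = (8*(108 - 2*2²*(6 + 2)²))*16 = (8*(108 - 2*4*8²))*16 = (8*(108 - 2*4*64))*16 = (8*(108 - 512))*16 = (8*(-404))*16 = -3232*16 = -51712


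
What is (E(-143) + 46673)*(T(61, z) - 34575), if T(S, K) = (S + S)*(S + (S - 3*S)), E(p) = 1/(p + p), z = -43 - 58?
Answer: -560862958109/286 ≈ -1.9611e+9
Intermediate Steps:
z = -101
E(p) = 1/(2*p)
T(S, K) = -2*S² (T(S, K) = (2*S)*(S - 2*S) = (2*S)*(-S) = -2*S²)
(E(-143) + 46673)*(T(61, z) - 34575) = ((½)/(-143) + 46673)*(-2*61² - 34575) = ((½)*(-1/143) + 46673)*(-2*3721 - 34575) = (-1/286 + 46673)*(-7442 - 34575) = (13348477/286)*(-42017) = -560862958109/286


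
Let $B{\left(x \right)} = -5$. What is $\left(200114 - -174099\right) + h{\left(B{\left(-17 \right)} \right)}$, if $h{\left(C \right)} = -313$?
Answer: $373900$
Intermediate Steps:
$\left(200114 - -174099\right) + h{\left(B{\left(-17 \right)} \right)} = \left(200114 - -174099\right) - 313 = \left(200114 + 174099\right) - 313 = 374213 - 313 = 373900$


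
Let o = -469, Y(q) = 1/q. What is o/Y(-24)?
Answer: 11256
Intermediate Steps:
o/Y(-24) = -469/(1/(-24)) = -469/(-1/24) = -469*(-24) = 11256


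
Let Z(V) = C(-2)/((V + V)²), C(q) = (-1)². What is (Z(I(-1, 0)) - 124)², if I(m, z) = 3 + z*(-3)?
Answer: 19918369/1296 ≈ 15369.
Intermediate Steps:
I(m, z) = 3 - 3*z
C(q) = 1
Z(V) = 1/(4*V²) (Z(V) = 1/(V + V)² = 1/(2*V)² = 1/(4*V²))
(Z(I(-1, 0)) - 124)² = (1/(4*(3 - 3*0)²) - 124)² = (1/(4*(3 + 0)²) - 124)² = ((¼)/3² - 124)² = ((¼)*(⅑) - 124)² = (1/36 - 124)² = (-4463/36)² = 19918369/1296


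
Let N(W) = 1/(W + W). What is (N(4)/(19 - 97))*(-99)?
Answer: 33/208 ≈ 0.15865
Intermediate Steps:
N(W) = 1/(2*W)
(N(4)/(19 - 97))*(-99) = (((½)/4)/(19 - 97))*(-99) = (((½)*(¼))/(-78))*(-99) = -1/78*⅛*(-99) = -1/624*(-99) = 33/208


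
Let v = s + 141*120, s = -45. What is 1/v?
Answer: 1/16875 ≈ 5.9259e-5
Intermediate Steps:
v = 16875 (v = -45 + 141*120 = -45 + 16920 = 16875)
1/v = 1/16875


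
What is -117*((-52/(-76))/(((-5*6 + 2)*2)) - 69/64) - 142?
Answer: -122827/8512 ≈ -14.430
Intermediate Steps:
-117*((-52/(-76))/(((-5*6 + 2)*2)) - 69/64) - 142 = -117*((-52*(-1/76))/(((-30 + 2)*2)) - 69*1/64) - 142 = -117*(13/(19*((-28*2))) - 69/64) - 142 = -117*((13/19)/(-56) - 69/64) - 142 = -117*((13/19)*(-1/56) - 69/64) - 142 = -117*(-13/1064 - 69/64) - 142 = -117*(-9281/8512) - 142 = 1085877/8512 - 142 = -122827/8512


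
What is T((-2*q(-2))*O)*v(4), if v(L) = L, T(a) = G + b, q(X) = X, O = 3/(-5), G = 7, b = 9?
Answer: 64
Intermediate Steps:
O = -3/5 (O = 3*(-1/5) = -3/5 ≈ -0.60000)
T(a) = 16 (T(a) = 7 + 9 = 16)
T((-2*q(-2))*O)*v(4) = 16*4 = 64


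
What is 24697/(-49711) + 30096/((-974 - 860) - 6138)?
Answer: -423246685/99074023 ≈ -4.2720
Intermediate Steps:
24697/(-49711) + 30096/((-974 - 860) - 6138) = 24697*(-1/49711) + 30096/(-1834 - 6138) = -24697/49711 + 30096/(-7972) = -24697/49711 + 30096*(-1/7972) = -24697/49711 - 7524/1993 = -423246685/99074023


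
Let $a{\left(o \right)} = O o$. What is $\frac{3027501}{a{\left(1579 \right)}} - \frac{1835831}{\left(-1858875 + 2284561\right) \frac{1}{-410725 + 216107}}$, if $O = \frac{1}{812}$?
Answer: $\frac{805315610610557}{336079097} \approx 2.3962 \cdot 10^{6}$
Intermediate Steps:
$O = \frac{1}{812} \approx 0.0012315$
$a{\left(o \right)} = \frac{o}{812}$
$\frac{3027501}{a{\left(1579 \right)}} - \frac{1835831}{\left(-1858875 + 2284561\right) \frac{1}{-410725 + 216107}} = \frac{3027501}{\frac{1}{812} \cdot 1579} - \frac{1835831}{\left(-1858875 + 2284561\right) \frac{1}{-410725 + 216107}} = \frac{3027501}{\frac{1579}{812}} - \frac{1835831}{425686 \frac{1}{-194618}} = 3027501 \cdot \frac{812}{1579} - \frac{1835831}{425686 \left(- \frac{1}{194618}\right)} = \frac{2458330812}{1579} - \frac{1835831}{- \frac{212843}{97309}} = \frac{2458330812}{1579} - - \frac{178642878779}{212843} = \frac{2458330812}{1579} + \frac{178642878779}{212843} = \frac{805315610610557}{336079097}$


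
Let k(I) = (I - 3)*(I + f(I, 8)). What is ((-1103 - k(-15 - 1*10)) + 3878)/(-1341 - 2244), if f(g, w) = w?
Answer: -2299/3585 ≈ -0.64128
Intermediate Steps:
k(I) = (-3 + I)*(8 + I) (k(I) = (I - 3)*(I + 8) = (-3 + I)*(8 + I))
((-1103 - k(-15 - 1*10)) + 3878)/(-1341 - 2244) = ((-1103 - (-24 + (-15 - 1*10)² + 5*(-15 - 1*10))) + 3878)/(-1341 - 2244) = ((-1103 - (-24 + (-15 - 10)² + 5*(-15 - 10))) + 3878)/(-3585) = ((-1103 - (-24 + (-25)² + 5*(-25))) + 3878)*(-1/3585) = ((-1103 - (-24 + 625 - 125)) + 3878)*(-1/3585) = ((-1103 - 1*476) + 3878)*(-1/3585) = ((-1103 - 476) + 3878)*(-1/3585) = (-1579 + 3878)*(-1/3585) = 2299*(-1/3585) = -2299/3585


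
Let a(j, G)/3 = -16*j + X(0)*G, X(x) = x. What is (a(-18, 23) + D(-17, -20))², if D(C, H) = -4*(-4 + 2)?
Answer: 760384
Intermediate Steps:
D(C, H) = 8 (D(C, H) = -4*(-2) = 8)
a(j, G) = -48*j (a(j, G) = 3*(-16*j + 0*G) = 3*(-16*j + 0) = 3*(-16*j) = -48*j)
(a(-18, 23) + D(-17, -20))² = (-48*(-18) + 8)² = (864 + 8)² = 872² = 760384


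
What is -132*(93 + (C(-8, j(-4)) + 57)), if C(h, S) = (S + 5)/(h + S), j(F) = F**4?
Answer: -1236213/62 ≈ -19939.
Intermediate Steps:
C(h, S) = (5 + S)/(S + h)
-132*(93 + (C(-8, j(-4)) + 57)) = -132*(93 + ((5 + (-4)**4)/((-4)**4 - 8) + 57)) = -132*(93 + ((5 + 256)/(256 - 8) + 57)) = -132*(93 + (261/248 + 57)) = -132*(93 + 14397/248) = -132*37461/248 = -1236213/62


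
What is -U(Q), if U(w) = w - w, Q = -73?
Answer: 0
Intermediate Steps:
U(w) = 0
-U(Q) = -1*0 = 0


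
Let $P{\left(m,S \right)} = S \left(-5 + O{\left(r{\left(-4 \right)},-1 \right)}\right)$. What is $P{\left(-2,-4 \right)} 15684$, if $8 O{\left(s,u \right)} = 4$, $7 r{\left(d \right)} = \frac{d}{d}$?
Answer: $282312$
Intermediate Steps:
$r{\left(d \right)} = \frac{1}{7}$ ($r{\left(d \right)} = \frac{d \frac{1}{d}}{7} = \frac{1}{7} \cdot 1 = \frac{1}{7}$)
$O{\left(s,u \right)} = \frac{1}{2}$ ($O{\left(s,u \right)} = \frac{1}{8} \cdot 4 = \frac{1}{2}$)
$P{\left(m,S \right)} = - \frac{9 S}{2}$ ($P{\left(m,S \right)} = S \left(-5 + \frac{1}{2}\right) = S \left(- \frac{9}{2}\right) = - \frac{9 S}{2}$)
$P{\left(-2,-4 \right)} 15684 = \left(- \frac{9}{2}\right) \left(-4\right) 15684 = 18 \cdot 15684 = 282312$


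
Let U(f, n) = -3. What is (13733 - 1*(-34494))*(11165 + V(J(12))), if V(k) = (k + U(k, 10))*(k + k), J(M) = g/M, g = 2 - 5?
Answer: 4308262591/8 ≈ 5.3853e+8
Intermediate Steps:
g = -3
J(M) = -3/M
V(k) = 2*k*(-3 + k) (V(k) = (k - 3)*(k + k) = (-3 + k)*(2*k) = 2*k*(-3 + k))
(13733 - 1*(-34494))*(11165 + V(J(12))) = (13733 - 1*(-34494))*(11165 + 2*(-3/12)*(-3 - 3/12)) = (13733 + 34494)*(11165 + 2*(-3*1/12)*(-3 - 3*1/12)) = 48227*(11165 + 2*(-1/4)*(-3 - 1/4)) = 48227*(11165 + 2*(-1/4)*(-13/4)) = 48227*(11165 + 13/8) = 48227*(89333/8) = 4308262591/8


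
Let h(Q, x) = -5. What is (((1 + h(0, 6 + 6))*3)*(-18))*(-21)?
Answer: -4536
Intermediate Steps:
(((1 + h(0, 6 + 6))*3)*(-18))*(-21) = (((1 - 5)*3)*(-18))*(-21) = (-4*3*(-18))*(-21) = -12*(-18)*(-21) = 216*(-21) = -4536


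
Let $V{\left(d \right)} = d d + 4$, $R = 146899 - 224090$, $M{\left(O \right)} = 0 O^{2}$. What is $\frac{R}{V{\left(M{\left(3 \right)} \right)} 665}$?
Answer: $- \frac{77191}{2660} \approx -29.019$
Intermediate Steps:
$M{\left(O \right)} = 0$
$R = -77191$ ($R = 146899 - 224090 = -77191$)
$V{\left(d \right)} = 4 + d^{2}$ ($V{\left(d \right)} = d^{2} + 4 = 4 + d^{2}$)
$\frac{R}{V{\left(M{\left(3 \right)} \right)} 665} = - \frac{77191}{\left(4 + 0^{2}\right) 665} = - \frac{77191}{\left(4 + 0\right) 665} = - \frac{77191}{4 \cdot 665} = - \frac{77191}{2660}$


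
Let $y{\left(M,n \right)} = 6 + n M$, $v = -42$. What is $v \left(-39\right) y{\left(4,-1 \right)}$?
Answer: $3276$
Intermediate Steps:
$y{\left(M,n \right)} = 6 + M n$
$v \left(-39\right) y{\left(4,-1 \right)} = \left(-42\right) \left(-39\right) \left(6 + 4 \left(-1\right)\right) = 1638 \left(6 - 4\right) = 1638 \cdot 2 = 3276$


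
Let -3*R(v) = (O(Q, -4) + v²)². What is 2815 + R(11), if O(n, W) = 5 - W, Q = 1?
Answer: -8455/3 ≈ -2818.3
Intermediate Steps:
R(v) = -(9 + v²)²/3 (R(v) = -((5 - 1*(-4)) + v²)²/3 = -((5 + 4) + v²)²/3 = -(9 + v²)²/3)
2815 + R(11) = 2815 - (9 + 11²)²/3 = 2815 - (9 + 121)²/3 = 2815 - ⅓*130² = 2815 - ⅓*16900 = 2815 - 16900/3 = -8455/3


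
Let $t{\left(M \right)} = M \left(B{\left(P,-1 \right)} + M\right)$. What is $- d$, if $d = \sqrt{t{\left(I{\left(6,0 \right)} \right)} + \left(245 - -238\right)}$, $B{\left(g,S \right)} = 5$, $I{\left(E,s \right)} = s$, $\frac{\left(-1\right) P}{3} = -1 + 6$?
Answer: $- \sqrt{483} \approx -21.977$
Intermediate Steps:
$P = -15$ ($P = - 3 \left(-1 + 6\right) = \left(-3\right) 5 = -15$)
$t{\left(M \right)} = M \left(5 + M\right)$
$d = \sqrt{483}$ ($d = \sqrt{0 \left(5 + 0\right) + \left(245 - -238\right)} = \sqrt{0 \cdot 5 + \left(245 + 238\right)} = \sqrt{0 + 483} = \sqrt{483} \approx 21.977$)
$- d = - \sqrt{483}$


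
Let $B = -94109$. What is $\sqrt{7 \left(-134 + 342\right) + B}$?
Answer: $i \sqrt{92653} \approx 304.39 i$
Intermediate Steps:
$\sqrt{7 \left(-134 + 342\right) + B} = \sqrt{7 \left(-134 + 342\right) - 94109} = \sqrt{7 \cdot 208 - 94109} = \sqrt{1456 - 94109} = \sqrt{-92653} = i \sqrt{92653}$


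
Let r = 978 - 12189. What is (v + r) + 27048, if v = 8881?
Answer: 24718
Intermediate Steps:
r = -11211
(v + r) + 27048 = (8881 - 11211) + 27048 = -2330 + 27048 = 24718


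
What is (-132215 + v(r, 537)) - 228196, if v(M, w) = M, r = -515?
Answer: -360926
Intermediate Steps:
(-132215 + v(r, 537)) - 228196 = (-132215 - 515) - 228196 = -132730 - 228196 = -360926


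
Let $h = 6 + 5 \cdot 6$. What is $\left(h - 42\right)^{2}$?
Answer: $36$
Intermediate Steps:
$h = 36$ ($h = 6 + 30 = 36$)
$\left(h - 42\right)^{2} = \left(36 - 42\right)^{2} = \left(-6\right)^{2} = 36$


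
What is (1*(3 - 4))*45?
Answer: -45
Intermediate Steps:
(1*(3 - 4))*45 = (1*(-1))*45 = -1*45 = -45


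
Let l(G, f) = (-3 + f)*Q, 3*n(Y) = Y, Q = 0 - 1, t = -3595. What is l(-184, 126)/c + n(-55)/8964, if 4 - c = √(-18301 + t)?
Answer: -7247/295812 - 41*I*√5474/3652 ≈ -0.024499 - 0.83063*I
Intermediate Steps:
Q = -1
n(Y) = Y/3
c = 4 - 2*I*√5474 (c = 4 - √(-18301 - 3595) = 4 - √(-21896) = 4 - 2*I*√5474 ≈ 4.0 - 147.97*I)
l(G, f) = 3 - f (l(G, f) = (-3 + f)*(-1) = 3 - f)
l(-184, 126)/c + n(-55)/8964 = (3 - 1*126)/(4 - 2*I*√5474) + ((⅓)*(-55))/8964 = (3 - 126)/(4 - 2*I*√5474) - 55/3*1/8964 = -123/(4 - 2*I*√5474) - 55/26892 = -55/26892 - 123/(4 - 2*I*√5474)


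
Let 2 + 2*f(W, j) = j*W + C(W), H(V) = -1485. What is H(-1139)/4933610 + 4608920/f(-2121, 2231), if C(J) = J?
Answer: -413493251839/212327952974 ≈ -1.9474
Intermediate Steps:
f(W, j) = -1 + W/2 + W*j/2 (f(W, j) = -1 + (j*W + W)/2 = -1 + (W*j + W)/2 = -1 + (W + W*j)/2 = -1 + (W/2 + W*j/2) = -1 + W/2 + W*j/2)
H(-1139)/4933610 + 4608920/f(-2121, 2231) = -1485/4933610 + 4608920/(-1 + (½)*(-2121) + (½)*(-2121)*2231) = -1485*1/4933610 + 4608920/(-1 - 2121/2 - 4731951/2) = -27/89702 + 4608920/(-2367037) = -27/89702 + 4608920*(-1/2367037) = -27/89702 - 4608920/2367037 = -413493251839/212327952974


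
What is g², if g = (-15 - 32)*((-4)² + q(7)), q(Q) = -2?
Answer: 432964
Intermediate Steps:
g = -658 (g = (-15 - 32)*((-4)² - 2) = -47*(16 - 2) = -47*14 = -658)
g² = (-658)² = 432964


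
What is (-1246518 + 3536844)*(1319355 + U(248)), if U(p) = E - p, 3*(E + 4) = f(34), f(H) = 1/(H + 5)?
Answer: 117825860768984/39 ≈ 3.0212e+12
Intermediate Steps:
f(H) = 1/(5 + H)
E = -467/117 (E = -4 + 1/(3*(5 + 34)) = -4 + (1/3)/39 = -4 + (1/3)*(1/39) = -4 + 1/117 = -467/117 ≈ -3.9915)
U(p) = -467/117 - p
(-1246518 + 3536844)*(1319355 + U(248)) = (-1246518 + 3536844)*(1319355 + (-467/117 - 1*248)) = 2290326*(1319355 + (-467/117 - 248)) = 2290326*(1319355 - 29483/117) = 2290326*(154335052/117) = 117825860768984/39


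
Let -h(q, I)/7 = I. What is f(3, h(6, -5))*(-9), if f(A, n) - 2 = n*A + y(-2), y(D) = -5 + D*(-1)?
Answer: -936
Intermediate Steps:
y(D) = -5 - D
h(q, I) = -7*I
f(A, n) = -1 + A*n (f(A, n) = 2 + (n*A + (-5 - 1*(-2))) = 2 + (A*n + (-5 + 2)) = 2 + (A*n - 3) = 2 + (-3 + A*n) = -1 + A*n)
f(3, h(6, -5))*(-9) = (-1 + 3*(-7*(-5)))*(-9) = (-1 + 3*35)*(-9) = (-1 + 105)*(-9) = 104*(-9) = -936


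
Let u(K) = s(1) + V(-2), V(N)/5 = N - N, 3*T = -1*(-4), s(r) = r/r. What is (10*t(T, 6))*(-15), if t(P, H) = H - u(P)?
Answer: -750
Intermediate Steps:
s(r) = 1
T = 4/3 (T = (-1*(-4))/3 = (⅓)*4 = 4/3 ≈ 1.3333)
V(N) = 0 (V(N) = 5*(N - N) = 5*0 = 0)
u(K) = 1 (u(K) = 1 + 0 = 1)
t(P, H) = -1 + H (t(P, H) = H - 1*1 = H - 1 = -1 + H)
(10*t(T, 6))*(-15) = (10*(-1 + 6))*(-15) = (10*5)*(-15) = 50*(-15) = -750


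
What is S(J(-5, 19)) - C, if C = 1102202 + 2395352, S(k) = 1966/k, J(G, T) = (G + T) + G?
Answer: -31476020/9 ≈ -3.4973e+6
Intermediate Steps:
J(G, T) = T + 2*G
C = 3497554
S(J(-5, 19)) - C = 1966/(19 + 2*(-5)) - 1*3497554 = 1966/(19 - 10) - 3497554 = 1966/9 - 3497554 = -31476020/9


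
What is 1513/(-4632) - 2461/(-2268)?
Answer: 663989/875448 ≈ 0.75846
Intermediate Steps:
1513/(-4632) - 2461/(-2268) = 1513*(-1/4632) - 2461*(-1/2268) = -1513/4632 + 2461/2268 = 663989/875448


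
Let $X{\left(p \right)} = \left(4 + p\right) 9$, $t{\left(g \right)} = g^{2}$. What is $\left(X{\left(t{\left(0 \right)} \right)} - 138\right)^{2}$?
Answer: $10404$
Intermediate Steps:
$X{\left(p \right)} = 36 + 9 p$
$\left(X{\left(t{\left(0 \right)} \right)} - 138\right)^{2} = \left(\left(36 + 9 \cdot 0^{2}\right) - 138\right)^{2} = \left(\left(36 + 9 \cdot 0\right) - 138\right)^{2} = \left(\left(36 + 0\right) - 138\right)^{2} = \left(36 - 138\right)^{2} = \left(-102\right)^{2} = 10404$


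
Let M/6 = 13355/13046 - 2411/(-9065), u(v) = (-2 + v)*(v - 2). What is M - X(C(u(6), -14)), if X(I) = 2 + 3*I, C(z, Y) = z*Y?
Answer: 40075317593/59130995 ≈ 677.74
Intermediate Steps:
u(v) = (-2 + v)**2 (u(v) = (-2 + v)*(-2 + v) = (-2 + v)**2)
C(z, Y) = Y*z
M = 457550943/59130995 (M = 6*(13355/13046 - 2411/(-9065)) = 6*(13355*(1/13046) - 2411*(-1/9065)) = 6*(13355/13046 + 2411/9065) = 6*(152516981/118261990) = 457550943/59130995 ≈ 7.7379)
M - X(C(u(6), -14)) = 457550943/59130995 - (2 + 3*(-14*(-2 + 6)**2)) = 457550943/59130995 - (2 + 3*(-14*4**2)) = 457550943/59130995 - (2 + 3*(-14*16)) = 457550943/59130995 - (2 + 3*(-224)) = 457550943/59130995 - (2 - 672) = 457550943/59130995 - 1*(-670) = 457550943/59130995 + 670 = 40075317593/59130995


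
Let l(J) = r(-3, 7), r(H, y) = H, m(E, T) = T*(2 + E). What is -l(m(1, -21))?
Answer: 3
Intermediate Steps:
l(J) = -3
-l(m(1, -21)) = -1*(-3) = 3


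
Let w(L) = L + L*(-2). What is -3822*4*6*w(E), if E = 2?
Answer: 183456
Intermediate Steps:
w(L) = -L (w(L) = L - 2*L = -L)
-3822*4*6*w(E) = -3822*4*6*(-1*2) = -91728*(-2) = -3822*(-48) = 183456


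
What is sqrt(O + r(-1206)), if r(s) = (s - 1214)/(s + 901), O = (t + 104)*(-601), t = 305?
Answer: 3*I*sqrt(101625085)/61 ≈ 495.78*I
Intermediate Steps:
O = -245809 (O = (305 + 104)*(-601) = 409*(-601) = -245809)
r(s) = (-1214 + s)/(901 + s)
sqrt(O + r(-1206)) = sqrt(-245809 + (-1214 - 1206)/(901 - 1206)) = sqrt(-245809 - 2420/(-305)) = sqrt(-245809 - 1/305*(-2420)) = sqrt(-245809 + 484/61) = sqrt(-14993865/61) = 3*I*sqrt(101625085)/61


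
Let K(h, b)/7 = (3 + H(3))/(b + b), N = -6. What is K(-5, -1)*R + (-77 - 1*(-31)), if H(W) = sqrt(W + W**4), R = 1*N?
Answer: 17 + 42*sqrt(21) ≈ 209.47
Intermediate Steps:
R = -6 (R = 1*(-6) = -6)
K(h, b) = 7*(3 + 2*sqrt(21))/(2*b) (K(h, b) = 7*((3 + sqrt(3 + 3**4))/(b + b)) = 7*((3 + sqrt(3 + 81))/((2*b))) = 7*((3 + sqrt(84))*(1/(2*b))) = 7*((3 + 2*sqrt(21))*(1/(2*b))) = 7*((3 + 2*sqrt(21))/(2*b)) = 7*(3 + 2*sqrt(21))/(2*b))
K(-5, -1)*R + (-77 - 1*(-31)) = ((7/2)*(3 + 2*sqrt(21))/(-1))*(-6) + (-77 - 1*(-31)) = ((7/2)*(-1)*(3 + 2*sqrt(21)))*(-6) + (-77 + 31) = (-21/2 - 7*sqrt(21))*(-6) - 46 = (63 + 42*sqrt(21)) - 46 = 17 + 42*sqrt(21)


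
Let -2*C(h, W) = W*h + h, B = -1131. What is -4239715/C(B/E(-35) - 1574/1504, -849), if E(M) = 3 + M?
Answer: -797066420/2733899 ≈ -291.55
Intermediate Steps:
C(h, W) = -h/2 - W*h/2 (C(h, W) = -(W*h + h)/2 = -(h + W*h)/2 = -h/2 - W*h/2)
-4239715/C(B/E(-35) - 1574/1504, -849) = -4239715*(-2/((1 - 849)*(-1131/(3 - 35) - 1574/1504))) = -4239715*1/(424*(-1131/(-32) - 1574*1/1504)) = -4239715*1/(424*(-1131*(-1/32) - 787/752)) = -4239715*1/(424*(1131/32 - 787/752)) = -4239715/((-1/2*51583/1504*(-848))) = -4239715/2733899/188 = -4239715*188/2733899 = -797066420/2733899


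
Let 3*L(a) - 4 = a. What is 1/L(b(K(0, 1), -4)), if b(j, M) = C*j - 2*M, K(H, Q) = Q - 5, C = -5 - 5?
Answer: 3/52 ≈ 0.057692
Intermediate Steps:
C = -10
K(H, Q) = -5 + Q
b(j, M) = -10*j - 2*M
L(a) = 4/3 + a/3
1/L(b(K(0, 1), -4)) = 1/(4/3 + (-10*(-5 + 1) - 2*(-4))/3) = 1/(4/3 + (-10*(-4) + 8)/3) = 1/(4/3 + (40 + 8)/3) = 1/(4/3 + (1/3)*48) = 1/(4/3 + 16) = 1/(52/3) = 3/52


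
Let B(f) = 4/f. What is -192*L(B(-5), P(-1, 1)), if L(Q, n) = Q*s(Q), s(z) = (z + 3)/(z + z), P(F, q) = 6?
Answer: -1056/5 ≈ -211.20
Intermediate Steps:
s(z) = (3 + z)/(2*z) (s(z) = (3 + z)/((2*z)) = (3 + z)*(1/(2*z)) = (3 + z)/(2*z))
L(Q, n) = 3/2 + Q/2 (L(Q, n) = Q*((3 + Q)/(2*Q)) = 3/2 + Q/2)
-192*L(B(-5), P(-1, 1)) = -192*(3/2 + (4/(-5))/2) = -192*(3/2 + (4*(-⅕))/2) = -192*(3/2 + (½)*(-⅘)) = -192*(3/2 - ⅖) = -192*11/10 = -1056/5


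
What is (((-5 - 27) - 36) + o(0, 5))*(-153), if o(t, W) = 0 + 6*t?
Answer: 10404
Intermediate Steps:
o(t, W) = 6*t
(((-5 - 27) - 36) + o(0, 5))*(-153) = (((-5 - 27) - 36) + 6*0)*(-153) = ((-32 - 36) + 0)*(-153) = (-68 + 0)*(-153) = -68*(-153) = 10404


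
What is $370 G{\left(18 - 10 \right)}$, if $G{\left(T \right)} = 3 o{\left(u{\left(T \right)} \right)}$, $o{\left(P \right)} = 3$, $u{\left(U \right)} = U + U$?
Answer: $3330$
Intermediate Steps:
$u{\left(U \right)} = 2 U$
$G{\left(T \right)} = 9$ ($G{\left(T \right)} = 3 \cdot 3 = 9$)
$370 G{\left(18 - 10 \right)} = 370 \cdot 9 = 3330$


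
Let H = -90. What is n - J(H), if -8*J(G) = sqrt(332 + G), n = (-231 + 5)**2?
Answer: 51076 + 11*sqrt(2)/8 ≈ 51078.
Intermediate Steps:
n = 51076 (n = (-226)**2 = 51076)
J(G) = -sqrt(332 + G)/8
n - J(H) = 51076 - (-1)*sqrt(332 - 90)/8 = 51076 - (-1)*sqrt(242)/8 = 51076 - (-1)*11*sqrt(2)/8 = 51076 - (-11)*sqrt(2)/8 = 51076 + 11*sqrt(2)/8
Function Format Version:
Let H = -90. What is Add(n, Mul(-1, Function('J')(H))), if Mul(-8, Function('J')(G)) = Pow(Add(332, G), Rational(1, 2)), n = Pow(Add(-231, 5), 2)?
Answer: Add(51076, Mul(Rational(11, 8), Pow(2, Rational(1, 2)))) ≈ 51078.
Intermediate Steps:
n = 51076 (n = Pow(-226, 2) = 51076)
Function('J')(G) = Mul(Rational(-1, 8), Pow(Add(332, G), Rational(1, 2)))
Add(n, Mul(-1, Function('J')(H))) = Add(51076, Mul(-1, Mul(Rational(-1, 8), Pow(Add(332, -90), Rational(1, 2))))) = Add(51076, Mul(-1, Mul(Rational(-1, 8), Pow(242, Rational(1, 2))))) = Add(51076, Mul(-1, Mul(Rational(-1, 8), Mul(11, Pow(2, Rational(1, 2)))))) = Add(51076, Mul(-1, Mul(Rational(-11, 8), Pow(2, Rational(1, 2))))) = Add(51076, Mul(Rational(11, 8), Pow(2, Rational(1, 2))))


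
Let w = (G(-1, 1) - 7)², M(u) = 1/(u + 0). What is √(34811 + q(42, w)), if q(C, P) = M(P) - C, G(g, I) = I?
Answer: √1251685/6 ≈ 186.46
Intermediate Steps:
M(u) = 1/u
w = 36 (w = (1 - 7)² = (-6)² = 36)
q(C, P) = 1/P - C
√(34811 + q(42, w)) = √(34811 + (1/36 - 1*42)) = √(34811 + (1/36 - 42)) = √(34811 - 1511/36) = √(1251685/36) = √1251685/6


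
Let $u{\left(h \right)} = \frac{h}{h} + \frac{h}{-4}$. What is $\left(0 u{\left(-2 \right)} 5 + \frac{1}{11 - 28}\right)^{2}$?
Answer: $\frac{1}{289} \approx 0.0034602$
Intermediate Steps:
$u{\left(h \right)} = 1 - \frac{h}{4}$ ($u{\left(h \right)} = 1 + h \left(- \frac{1}{4}\right) = 1 - \frac{h}{4}$)
$\left(0 u{\left(-2 \right)} 5 + \frac{1}{11 - 28}\right)^{2} = \left(0 \left(1 - - \frac{1}{2}\right) 5 + \frac{1}{11 - 28}\right)^{2} = \left(0 \left(1 + \frac{1}{2}\right) 5 + \frac{1}{-17}\right)^{2} = \left(0 \cdot \frac{3}{2} \cdot 5 - \frac{1}{17}\right)^{2} = \left(0 \cdot 5 - \frac{1}{17}\right)^{2} = \left(0 - \frac{1}{17}\right)^{2} = \left(- \frac{1}{17}\right)^{2} = \frac{1}{289}$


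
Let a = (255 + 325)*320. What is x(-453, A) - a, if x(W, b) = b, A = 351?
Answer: -185249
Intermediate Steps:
a = 185600 (a = 580*320 = 185600)
x(-453, A) - a = 351 - 1*185600 = 351 - 185600 = -185249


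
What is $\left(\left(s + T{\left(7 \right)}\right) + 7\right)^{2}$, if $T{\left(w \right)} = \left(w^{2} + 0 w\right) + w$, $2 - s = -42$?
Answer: $11449$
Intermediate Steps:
$s = 44$ ($s = 2 - -42 = 2 + 42 = 44$)
$T{\left(w \right)} = w + w^{2}$ ($T{\left(w \right)} = \left(w^{2} + 0\right) + w = w^{2} + w = w + w^{2}$)
$\left(\left(s + T{\left(7 \right)}\right) + 7\right)^{2} = \left(\left(44 + 7 \left(1 + 7\right)\right) + 7\right)^{2} = \left(\left(44 + 7 \cdot 8\right) + 7\right)^{2} = \left(\left(44 + 56\right) + 7\right)^{2} = \left(100 + 7\right)^{2} = 107^{2} = 11449$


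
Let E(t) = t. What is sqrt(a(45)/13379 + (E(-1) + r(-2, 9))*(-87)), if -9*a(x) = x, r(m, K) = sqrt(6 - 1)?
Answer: sqrt(15572727872 - 15572794767*sqrt(5))/13379 ≈ 10.37*I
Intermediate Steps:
r(m, K) = sqrt(5)
a(x) = -x/9
sqrt(a(45)/13379 + (E(-1) + r(-2, 9))*(-87)) = sqrt(-1/9*45/13379 + (-1 + sqrt(5))*(-87)) = sqrt(-5*1/13379 + (87 - 87*sqrt(5))) = sqrt(-5/13379 + (87 - 87*sqrt(5))) = sqrt(1163968/13379 - 87*sqrt(5))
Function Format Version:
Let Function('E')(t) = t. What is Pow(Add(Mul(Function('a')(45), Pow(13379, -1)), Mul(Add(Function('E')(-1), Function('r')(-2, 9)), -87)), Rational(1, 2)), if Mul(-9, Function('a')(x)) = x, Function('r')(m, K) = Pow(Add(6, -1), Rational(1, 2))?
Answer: Mul(Rational(1, 13379), Pow(Add(15572727872, Mul(-15572794767, Pow(5, Rational(1, 2)))), Rational(1, 2))) ≈ Mul(10.370, I)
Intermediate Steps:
Function('r')(m, K) = Pow(5, Rational(1, 2))
Function('a')(x) = Mul(Rational(-1, 9), x)
Pow(Add(Mul(Function('a')(45), Pow(13379, -1)), Mul(Add(Function('E')(-1), Function('r')(-2, 9)), -87)), Rational(1, 2)) = Pow(Add(Mul(Mul(Rational(-1, 9), 45), Pow(13379, -1)), Mul(Add(-1, Pow(5, Rational(1, 2))), -87)), Rational(1, 2)) = Pow(Add(Mul(-5, Rational(1, 13379)), Add(87, Mul(-87, Pow(5, Rational(1, 2))))), Rational(1, 2)) = Pow(Add(Rational(-5, 13379), Add(87, Mul(-87, Pow(5, Rational(1, 2))))), Rational(1, 2)) = Pow(Add(Rational(1163968, 13379), Mul(-87, Pow(5, Rational(1, 2)))), Rational(1, 2))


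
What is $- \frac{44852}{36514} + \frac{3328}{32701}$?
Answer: $- \frac{672593330}{597022157} \approx -1.1266$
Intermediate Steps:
$- \frac{44852}{36514} + \frac{3328}{32701} = \left(-44852\right) \frac{1}{36514} + 3328 \cdot \frac{1}{32701} = - \frac{22426}{18257} + \frac{3328}{32701} = - \frac{672593330}{597022157}$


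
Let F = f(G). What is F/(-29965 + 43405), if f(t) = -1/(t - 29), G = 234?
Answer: -1/2755200 ≈ -3.6295e-7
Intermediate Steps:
f(t) = -1/(-29 + t)
F = -1/205 (F = -1/(-29 + 234) = -1/205 ≈ -0.0048781)
F/(-29965 + 43405) = -1/(205*(-29965 + 43405)) = -1/205/13440 = -1/205*1/13440 = -1/2755200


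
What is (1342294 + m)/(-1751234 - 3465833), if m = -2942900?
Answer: 1600606/5217067 ≈ 0.30680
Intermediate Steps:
(1342294 + m)/(-1751234 - 3465833) = (1342294 - 2942900)/(-1751234 - 3465833) = -1600606/(-5217067) = -1600606*(-1/5217067) = 1600606/5217067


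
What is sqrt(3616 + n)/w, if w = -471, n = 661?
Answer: -sqrt(4277)/471 ≈ -0.13885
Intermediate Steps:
sqrt(3616 + n)/w = sqrt(3616 + 661)/(-471) = sqrt(4277)*(-1/471) = -sqrt(4277)/471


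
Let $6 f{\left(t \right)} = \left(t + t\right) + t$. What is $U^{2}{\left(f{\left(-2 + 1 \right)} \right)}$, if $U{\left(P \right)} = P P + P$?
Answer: $\frac{1}{16} \approx 0.0625$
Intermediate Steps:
$f{\left(t \right)} = \frac{t}{2}$ ($f{\left(t \right)} = \frac{\left(t + t\right) + t}{6} = \frac{2 t + t}{6} = \frac{3 t}{6} = \frac{t}{2}$)
$U{\left(P \right)} = P + P^{2}$ ($U{\left(P \right)} = P^{2} + P = P + P^{2}$)
$U^{2}{\left(f{\left(-2 + 1 \right)} \right)} = \left(\frac{-2 + 1}{2} \left(1 + \frac{-2 + 1}{2}\right)\right)^{2} = \left(\frac{1}{2} \left(-1\right) \left(1 + \frac{1}{2} \left(-1\right)\right)\right)^{2} = \left(- \frac{1 - \frac{1}{2}}{2}\right)^{2} = \left(\left(- \frac{1}{2}\right) \frac{1}{2}\right)^{2} = \left(- \frac{1}{4}\right)^{2} = \frac{1}{16}$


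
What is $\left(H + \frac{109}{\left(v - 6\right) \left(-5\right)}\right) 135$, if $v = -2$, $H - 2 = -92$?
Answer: $- \frac{94257}{8} \approx -11782.0$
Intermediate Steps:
$H = -90$ ($H = 2 - 92 = -90$)
$\left(H + \frac{109}{\left(v - 6\right) \left(-5\right)}\right) 135 = \left(-90 + \frac{109}{\left(-2 - 6\right) \left(-5\right)}\right) 135 = \left(-90 + \frac{109}{\left(-8\right) \left(-5\right)}\right) 135 = \left(-90 + \frac{109}{40}\right) 135 = \left(- \frac{3491}{40}\right) 135 = - \frac{94257}{8}$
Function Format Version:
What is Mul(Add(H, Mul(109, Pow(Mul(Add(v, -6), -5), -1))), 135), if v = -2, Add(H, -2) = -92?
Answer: Rational(-94257, 8) ≈ -11782.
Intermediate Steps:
H = -90 (H = Add(2, -92) = -90)
Mul(Add(H, Mul(109, Pow(Mul(Add(v, -6), -5), -1))), 135) = Mul(Add(-90, Mul(109, Pow(Mul(Add(-2, -6), -5), -1))), 135) = Mul(Add(-90, Mul(109, Pow(Mul(-8, -5), -1))), 135) = Mul(Add(-90, Mul(109, Pow(40, -1))), 135) = Mul(Add(-90, Mul(109, Rational(1, 40))), 135) = Mul(Add(-90, Rational(109, 40)), 135) = Mul(Rational(-3491, 40), 135) = Rational(-94257, 8)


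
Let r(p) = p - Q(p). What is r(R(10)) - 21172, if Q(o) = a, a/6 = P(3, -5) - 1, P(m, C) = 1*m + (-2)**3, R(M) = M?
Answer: -21126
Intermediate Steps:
P(m, C) = -8 + m (P(m, C) = m - 8 = -8 + m)
a = -36 (a = 6*((-8 + 3) - 1) = 6*(-5 - 1) = 6*(-6) = -36)
Q(o) = -36
r(p) = 36 + p (r(p) = p - 1*(-36) = p + 36 = 36 + p)
r(R(10)) - 21172 = (36 + 10) - 21172 = 46 - 21172 = -21126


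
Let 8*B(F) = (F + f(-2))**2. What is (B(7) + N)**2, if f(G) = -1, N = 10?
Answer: 841/4 ≈ 210.25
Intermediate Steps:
B(F) = (-1 + F)**2/8 (B(F) = (F - 1)**2/8 = (-1 + F)**2/8)
(B(7) + N)**2 = ((-1 + 7)**2/8 + 10)**2 = ((1/8)*6**2 + 10)**2 = ((1/8)*36 + 10)**2 = (9/2 + 10)**2 = (29/2)**2 = 841/4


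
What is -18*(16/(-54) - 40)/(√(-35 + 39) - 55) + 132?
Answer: 18812/159 ≈ 118.31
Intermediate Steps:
-18*(16/(-54) - 40)/(√(-35 + 39) - 55) + 132 = -18*(16*(-1/54) - 40)/(√4 - 55) + 132 = -18*(-8/27 - 40)/(2 - 55) + 132 = -(-2176)/(3*(-53)) + 132 = -(-2176)*(-1)/(3*53) + 132 = -18*1088/1431 + 132 = -2176/159 + 132 = 18812/159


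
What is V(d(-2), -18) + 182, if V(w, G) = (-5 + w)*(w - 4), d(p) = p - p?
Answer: 202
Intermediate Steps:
d(p) = 0
V(w, G) = (-5 + w)*(-4 + w)
V(d(-2), -18) + 182 = (20 + 0² - 9*0) + 182 = (20 + 0 + 0) + 182 = 20 + 182 = 202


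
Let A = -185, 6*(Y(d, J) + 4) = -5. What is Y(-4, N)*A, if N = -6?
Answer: 5365/6 ≈ 894.17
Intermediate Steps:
Y(d, J) = -29/6 (Y(d, J) = -4 + (⅙)*(-5) = -4 - ⅚ = -29/6)
Y(-4, N)*A = -29/6*(-185) = 5365/6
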